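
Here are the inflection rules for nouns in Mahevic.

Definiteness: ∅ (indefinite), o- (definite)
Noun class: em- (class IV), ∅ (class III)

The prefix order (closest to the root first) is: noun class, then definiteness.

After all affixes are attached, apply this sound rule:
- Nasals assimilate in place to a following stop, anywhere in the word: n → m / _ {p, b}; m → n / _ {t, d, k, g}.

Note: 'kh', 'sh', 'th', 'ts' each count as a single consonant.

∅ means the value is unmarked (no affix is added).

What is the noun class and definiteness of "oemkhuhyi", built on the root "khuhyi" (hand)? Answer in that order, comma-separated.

class IV, definite

Segment: o-em-khuhyi.
noun class: em- → class IV.
definiteness: o- → definite.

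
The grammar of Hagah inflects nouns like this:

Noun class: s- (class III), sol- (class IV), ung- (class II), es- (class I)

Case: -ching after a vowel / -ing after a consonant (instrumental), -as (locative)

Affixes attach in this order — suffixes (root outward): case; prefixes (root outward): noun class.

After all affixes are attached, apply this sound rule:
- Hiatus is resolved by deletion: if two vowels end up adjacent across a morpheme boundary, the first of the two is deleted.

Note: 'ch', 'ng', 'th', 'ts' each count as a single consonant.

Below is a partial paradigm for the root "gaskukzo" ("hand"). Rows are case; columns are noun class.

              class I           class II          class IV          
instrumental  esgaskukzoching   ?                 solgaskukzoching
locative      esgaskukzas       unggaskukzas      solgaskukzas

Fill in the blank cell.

Attach noun class class II ung- → unggaskukzo.
Attach case instrumental -ching (after vowel 'o') → unggaskukzoching.
Vowel deletion: no change.

unggaskukzoching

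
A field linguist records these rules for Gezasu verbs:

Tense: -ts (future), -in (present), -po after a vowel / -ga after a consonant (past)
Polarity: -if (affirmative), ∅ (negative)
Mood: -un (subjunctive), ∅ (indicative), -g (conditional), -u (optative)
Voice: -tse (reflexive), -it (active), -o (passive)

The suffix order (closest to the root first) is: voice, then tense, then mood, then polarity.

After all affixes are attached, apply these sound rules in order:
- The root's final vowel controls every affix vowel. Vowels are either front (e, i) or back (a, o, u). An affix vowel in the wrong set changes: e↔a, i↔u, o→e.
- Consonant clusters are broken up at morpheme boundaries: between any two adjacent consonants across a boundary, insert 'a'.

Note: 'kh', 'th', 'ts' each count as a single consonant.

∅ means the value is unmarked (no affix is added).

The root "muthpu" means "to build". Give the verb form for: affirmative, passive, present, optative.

Attach voice passive -o → muthpuo.
Attach tense present -in → muthpuoin.
Attach mood optative -u → muthpuoinu.
Attach polarity affirmative -if → muthpuoinuif.
Apply vowel harmony: muthpuoinuif → muthpuounuuf.
Epenthesis: no change.

muthpuounuuf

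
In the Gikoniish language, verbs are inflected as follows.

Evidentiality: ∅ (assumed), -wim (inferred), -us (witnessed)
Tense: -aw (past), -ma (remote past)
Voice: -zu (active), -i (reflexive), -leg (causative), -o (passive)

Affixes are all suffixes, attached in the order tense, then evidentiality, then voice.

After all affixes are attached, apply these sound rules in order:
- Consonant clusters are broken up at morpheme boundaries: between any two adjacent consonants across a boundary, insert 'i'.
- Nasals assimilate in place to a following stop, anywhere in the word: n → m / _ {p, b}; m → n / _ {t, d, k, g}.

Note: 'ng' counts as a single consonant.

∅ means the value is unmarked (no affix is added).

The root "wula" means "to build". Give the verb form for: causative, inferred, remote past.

wulamawimileg

Attach tense remote past -ma → wulama.
Attach evidentiality inferred -wim → wulamawim.
Attach voice causative -leg → wulamawimleg.
Apply epenthesis: wulamawimleg → wulamawimileg.
Nasal assimilation: no change.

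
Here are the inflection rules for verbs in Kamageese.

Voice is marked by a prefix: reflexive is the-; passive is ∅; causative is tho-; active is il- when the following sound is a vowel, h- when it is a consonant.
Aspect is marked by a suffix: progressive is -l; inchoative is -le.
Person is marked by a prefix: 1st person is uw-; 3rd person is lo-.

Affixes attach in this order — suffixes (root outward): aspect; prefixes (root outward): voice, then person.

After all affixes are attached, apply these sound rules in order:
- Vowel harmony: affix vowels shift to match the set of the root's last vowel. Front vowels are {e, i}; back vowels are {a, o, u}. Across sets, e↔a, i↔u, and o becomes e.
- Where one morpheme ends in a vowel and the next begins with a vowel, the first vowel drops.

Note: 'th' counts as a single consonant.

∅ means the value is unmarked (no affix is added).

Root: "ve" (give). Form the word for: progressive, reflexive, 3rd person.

Attach aspect progressive -l → vel.
Attach voice reflexive the- → thevel.
Attach person 3rd person lo- → lothevel.
Apply vowel harmony: lothevel → lethevel.
Vowel deletion: no change.

lethevel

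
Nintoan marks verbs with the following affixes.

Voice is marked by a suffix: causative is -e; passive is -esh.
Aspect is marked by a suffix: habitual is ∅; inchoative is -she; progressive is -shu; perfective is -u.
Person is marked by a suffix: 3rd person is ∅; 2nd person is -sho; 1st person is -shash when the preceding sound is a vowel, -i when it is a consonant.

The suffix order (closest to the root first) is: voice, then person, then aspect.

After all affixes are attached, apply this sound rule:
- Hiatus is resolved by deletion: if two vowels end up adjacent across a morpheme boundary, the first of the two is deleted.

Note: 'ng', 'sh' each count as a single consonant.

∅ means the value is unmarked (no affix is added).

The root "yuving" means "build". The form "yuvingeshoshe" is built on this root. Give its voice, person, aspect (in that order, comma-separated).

causative, 2nd person, inchoative

Segment: yuving-e-sho-she.
voice: -e → causative.
person: -sho → 2nd person.
aspect: -she → inchoative.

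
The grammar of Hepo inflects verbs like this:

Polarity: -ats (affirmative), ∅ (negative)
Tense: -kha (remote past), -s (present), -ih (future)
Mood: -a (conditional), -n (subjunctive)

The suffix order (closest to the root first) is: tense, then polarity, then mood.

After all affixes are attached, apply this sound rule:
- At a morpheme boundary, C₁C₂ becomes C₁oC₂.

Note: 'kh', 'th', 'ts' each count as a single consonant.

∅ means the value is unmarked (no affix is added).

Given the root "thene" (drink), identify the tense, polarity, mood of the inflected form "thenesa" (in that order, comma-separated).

Segment: thene-s-a.
tense: -s → present.
polarity: ∅ → negative.
mood: -a → conditional.

present, negative, conditional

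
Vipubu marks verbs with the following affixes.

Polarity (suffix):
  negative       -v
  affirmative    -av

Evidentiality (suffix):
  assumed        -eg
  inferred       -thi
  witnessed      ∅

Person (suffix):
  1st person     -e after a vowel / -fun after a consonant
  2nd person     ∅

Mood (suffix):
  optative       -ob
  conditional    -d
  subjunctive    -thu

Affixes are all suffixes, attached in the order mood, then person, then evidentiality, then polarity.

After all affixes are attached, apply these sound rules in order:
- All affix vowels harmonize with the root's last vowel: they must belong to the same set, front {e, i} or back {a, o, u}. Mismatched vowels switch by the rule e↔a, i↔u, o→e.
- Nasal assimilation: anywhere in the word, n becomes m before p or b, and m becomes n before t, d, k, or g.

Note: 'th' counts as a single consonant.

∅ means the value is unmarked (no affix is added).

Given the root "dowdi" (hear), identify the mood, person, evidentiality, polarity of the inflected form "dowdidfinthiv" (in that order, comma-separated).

Segment: dowdi-d-fun-thi-v.
mood: -d → conditional.
person: -e/fun → 1st person.
evidentiality: -thi → inferred.
polarity: -v → negative.

conditional, 1st person, inferred, negative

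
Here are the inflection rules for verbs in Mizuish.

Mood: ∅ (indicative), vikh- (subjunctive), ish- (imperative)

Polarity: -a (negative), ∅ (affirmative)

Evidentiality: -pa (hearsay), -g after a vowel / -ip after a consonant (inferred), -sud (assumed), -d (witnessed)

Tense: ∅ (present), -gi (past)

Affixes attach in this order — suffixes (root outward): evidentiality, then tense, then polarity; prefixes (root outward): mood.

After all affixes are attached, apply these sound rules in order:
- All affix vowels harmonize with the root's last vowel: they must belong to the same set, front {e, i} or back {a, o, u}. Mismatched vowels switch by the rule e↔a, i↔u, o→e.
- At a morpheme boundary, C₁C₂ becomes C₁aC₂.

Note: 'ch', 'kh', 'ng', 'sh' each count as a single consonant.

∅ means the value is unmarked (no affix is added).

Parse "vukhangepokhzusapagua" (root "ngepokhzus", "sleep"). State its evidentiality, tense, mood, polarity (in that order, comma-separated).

Segment: vikh-ngepokhzus-pa-gi-a.
evidentiality: -pa → hearsay.
tense: -gi → past.
mood: vikh- → subjunctive.
polarity: -a → negative.

hearsay, past, subjunctive, negative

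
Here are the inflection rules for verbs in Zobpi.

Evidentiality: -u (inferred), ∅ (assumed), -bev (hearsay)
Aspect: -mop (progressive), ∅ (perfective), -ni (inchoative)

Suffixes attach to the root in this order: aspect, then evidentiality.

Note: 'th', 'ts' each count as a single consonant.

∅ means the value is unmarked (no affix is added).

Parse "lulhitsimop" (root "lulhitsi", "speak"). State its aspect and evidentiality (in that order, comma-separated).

progressive, assumed

Segment: lulhitsi-mop.
aspect: -mop → progressive.
evidentiality: ∅ → assumed.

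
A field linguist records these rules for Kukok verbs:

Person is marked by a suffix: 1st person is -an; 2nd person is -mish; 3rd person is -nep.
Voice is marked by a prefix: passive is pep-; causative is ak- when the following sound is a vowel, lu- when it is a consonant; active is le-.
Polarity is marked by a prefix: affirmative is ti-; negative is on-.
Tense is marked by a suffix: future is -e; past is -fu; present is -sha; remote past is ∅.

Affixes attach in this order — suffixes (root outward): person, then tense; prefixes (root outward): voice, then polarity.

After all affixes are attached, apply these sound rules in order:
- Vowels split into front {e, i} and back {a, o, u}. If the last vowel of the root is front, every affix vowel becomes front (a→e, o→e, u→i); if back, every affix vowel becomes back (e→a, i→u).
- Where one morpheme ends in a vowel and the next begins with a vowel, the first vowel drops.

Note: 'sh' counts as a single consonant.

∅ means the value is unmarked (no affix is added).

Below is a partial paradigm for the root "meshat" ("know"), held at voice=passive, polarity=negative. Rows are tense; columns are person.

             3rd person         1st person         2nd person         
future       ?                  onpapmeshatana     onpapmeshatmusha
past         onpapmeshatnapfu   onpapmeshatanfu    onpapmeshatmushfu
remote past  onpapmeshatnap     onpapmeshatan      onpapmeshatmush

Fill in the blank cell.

Attach person 3rd person -nep → meshatnep.
Attach voice passive pep- → pepmeshatnep.
Attach polarity negative on- → onpepmeshatnep.
Attach tense future -e → onpepmeshatnepe.
Apply vowel harmony: onpepmeshatnepe → onpapmeshatnapa.
Vowel deletion: no change.

onpapmeshatnapa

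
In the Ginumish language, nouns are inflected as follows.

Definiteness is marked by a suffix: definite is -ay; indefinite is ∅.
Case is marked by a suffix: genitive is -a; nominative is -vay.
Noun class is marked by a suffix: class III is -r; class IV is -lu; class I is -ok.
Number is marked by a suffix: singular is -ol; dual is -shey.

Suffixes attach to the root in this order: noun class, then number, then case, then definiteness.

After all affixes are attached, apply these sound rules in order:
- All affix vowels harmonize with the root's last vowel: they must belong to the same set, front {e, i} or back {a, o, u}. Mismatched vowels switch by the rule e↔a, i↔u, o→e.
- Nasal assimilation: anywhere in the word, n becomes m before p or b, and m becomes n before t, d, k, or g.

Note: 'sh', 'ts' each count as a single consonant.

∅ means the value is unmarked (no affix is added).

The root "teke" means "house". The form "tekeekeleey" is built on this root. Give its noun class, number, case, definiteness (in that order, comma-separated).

class I, singular, genitive, definite

Segment: teke-ok-ol-a-ay.
noun class: -ok → class I.
number: -ol → singular.
case: -a → genitive.
definiteness: -ay → definite.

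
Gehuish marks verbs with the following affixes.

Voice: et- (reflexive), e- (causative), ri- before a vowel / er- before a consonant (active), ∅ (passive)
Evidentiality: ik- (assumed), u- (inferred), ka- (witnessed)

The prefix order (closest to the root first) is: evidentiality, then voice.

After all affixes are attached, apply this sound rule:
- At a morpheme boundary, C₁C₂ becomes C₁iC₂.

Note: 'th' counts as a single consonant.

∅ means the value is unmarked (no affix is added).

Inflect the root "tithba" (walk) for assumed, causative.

eikitithba

Attach evidentiality assumed ik- → iktithba.
Attach voice causative e- → eiktithba.
Apply epenthesis: eiktithba → eikitithba.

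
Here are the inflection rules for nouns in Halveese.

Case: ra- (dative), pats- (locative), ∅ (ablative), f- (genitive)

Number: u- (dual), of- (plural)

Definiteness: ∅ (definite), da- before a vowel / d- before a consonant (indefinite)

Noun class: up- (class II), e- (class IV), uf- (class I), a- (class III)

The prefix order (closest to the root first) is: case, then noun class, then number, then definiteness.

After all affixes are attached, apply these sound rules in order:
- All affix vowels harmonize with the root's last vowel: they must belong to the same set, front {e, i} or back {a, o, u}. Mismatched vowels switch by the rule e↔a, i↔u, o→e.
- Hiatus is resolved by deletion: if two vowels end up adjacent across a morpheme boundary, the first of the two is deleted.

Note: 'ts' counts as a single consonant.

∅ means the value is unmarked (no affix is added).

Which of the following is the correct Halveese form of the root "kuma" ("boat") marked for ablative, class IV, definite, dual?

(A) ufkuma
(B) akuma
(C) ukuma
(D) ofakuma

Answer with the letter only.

case = ablative: zero marking, form stays kuma.
Attach noun class class IV e- → ekuma.
Attach number dual u- → uekuma.
definiteness = definite: zero marking, form stays uekuma.
Apply vowel harmony: uekuma → uakuma.
Apply vowel deletion: uakuma → akuma.
So the correct form is akuma, option (B).
(D) ofakuma is wrong: it uses plural instead of dual for number.
(C) ukuma is wrong: it has the affixes in the wrong order.
(A) ufkuma is wrong: it uses class I instead of class IV for noun class.

B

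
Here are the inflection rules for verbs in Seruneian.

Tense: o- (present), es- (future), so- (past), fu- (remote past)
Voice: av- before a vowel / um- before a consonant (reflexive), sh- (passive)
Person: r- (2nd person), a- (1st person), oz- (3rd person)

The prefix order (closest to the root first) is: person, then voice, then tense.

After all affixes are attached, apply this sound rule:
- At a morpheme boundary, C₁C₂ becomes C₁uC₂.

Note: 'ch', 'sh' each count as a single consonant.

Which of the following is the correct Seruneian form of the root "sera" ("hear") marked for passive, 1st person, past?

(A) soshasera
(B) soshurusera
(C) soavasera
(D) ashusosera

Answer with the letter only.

Attach person 1st person a- → asera.
Attach voice passive sh- → shasera.
Attach tense past so- → soshasera.
Epenthesis: no change.
So the correct form is soshasera, option (A).
(B) soshurusera is wrong: it uses 2nd person instead of 1st person for person.
(C) soavasera is wrong: it uses reflexive instead of passive for voice.
(D) ashusosera is wrong: it has the affixes in the wrong order.

A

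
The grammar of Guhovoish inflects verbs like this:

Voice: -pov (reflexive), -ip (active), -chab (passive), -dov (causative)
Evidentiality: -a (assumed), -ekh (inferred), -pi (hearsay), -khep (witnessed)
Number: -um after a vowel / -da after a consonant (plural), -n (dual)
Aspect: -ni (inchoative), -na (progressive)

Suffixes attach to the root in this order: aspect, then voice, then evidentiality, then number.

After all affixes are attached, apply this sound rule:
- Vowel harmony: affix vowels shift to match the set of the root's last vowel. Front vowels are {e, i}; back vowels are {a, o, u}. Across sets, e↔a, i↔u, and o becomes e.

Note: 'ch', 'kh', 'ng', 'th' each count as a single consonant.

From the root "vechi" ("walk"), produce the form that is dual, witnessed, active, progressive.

Attach aspect progressive -na → vechina.
Attach voice active -ip → vechinaip.
Attach evidentiality witnessed -khep → vechinaipkhep.
Attach number dual -n → vechinaipkhepn.
Apply vowel harmony: vechinaipkhepn → vechineipkhepn.

vechineipkhepn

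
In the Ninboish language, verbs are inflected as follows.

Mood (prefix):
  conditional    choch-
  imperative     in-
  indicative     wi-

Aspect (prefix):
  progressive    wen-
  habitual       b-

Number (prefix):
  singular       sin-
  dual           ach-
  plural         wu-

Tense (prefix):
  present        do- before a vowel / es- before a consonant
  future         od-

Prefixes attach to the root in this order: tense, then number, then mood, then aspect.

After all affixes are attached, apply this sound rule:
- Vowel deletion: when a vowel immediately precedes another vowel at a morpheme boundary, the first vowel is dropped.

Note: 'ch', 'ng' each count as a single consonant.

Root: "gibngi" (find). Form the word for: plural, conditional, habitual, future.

bchochwodgibngi

Attach tense future od- → odgibngi.
Attach number plural wu- → wuodgibngi.
Attach mood conditional choch- → chochwuodgibngi.
Attach aspect habitual b- → bchochwuodgibngi.
Apply vowel deletion: bchochwuodgibngi → bchochwodgibngi.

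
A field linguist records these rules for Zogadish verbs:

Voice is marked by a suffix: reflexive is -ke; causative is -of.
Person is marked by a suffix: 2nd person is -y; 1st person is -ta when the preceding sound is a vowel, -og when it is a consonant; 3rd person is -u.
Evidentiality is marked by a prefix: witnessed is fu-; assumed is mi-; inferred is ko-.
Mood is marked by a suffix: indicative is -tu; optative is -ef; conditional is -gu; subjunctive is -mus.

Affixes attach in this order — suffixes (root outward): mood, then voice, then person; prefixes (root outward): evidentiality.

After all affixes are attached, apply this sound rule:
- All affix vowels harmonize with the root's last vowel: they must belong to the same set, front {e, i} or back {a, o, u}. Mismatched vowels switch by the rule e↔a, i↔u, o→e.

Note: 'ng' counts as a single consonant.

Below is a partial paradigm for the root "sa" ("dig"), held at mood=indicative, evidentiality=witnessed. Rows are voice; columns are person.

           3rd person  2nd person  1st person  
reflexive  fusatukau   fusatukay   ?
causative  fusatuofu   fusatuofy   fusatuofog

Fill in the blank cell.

Attach mood indicative -tu → satu.
Attach voice reflexive -ke → satuke.
Attach person 1st person -ta (after vowel 'e') → satuketa.
Attach evidentiality witnessed fu- → fusatuketa.
Apply vowel harmony: fusatuketa → fusatukata.

fusatukata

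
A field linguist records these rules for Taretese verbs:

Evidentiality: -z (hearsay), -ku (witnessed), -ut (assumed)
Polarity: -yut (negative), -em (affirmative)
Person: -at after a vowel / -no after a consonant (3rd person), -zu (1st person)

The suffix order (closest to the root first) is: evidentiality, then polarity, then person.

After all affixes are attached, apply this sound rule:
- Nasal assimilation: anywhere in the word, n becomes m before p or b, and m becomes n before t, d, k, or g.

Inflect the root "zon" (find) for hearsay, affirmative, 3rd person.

zonzemno

Attach evidentiality hearsay -z → zonz.
Attach polarity affirmative -em → zonzem.
Attach person 3rd person -no (after consonant 'm') → zonzemno.
Nasal assimilation: no change.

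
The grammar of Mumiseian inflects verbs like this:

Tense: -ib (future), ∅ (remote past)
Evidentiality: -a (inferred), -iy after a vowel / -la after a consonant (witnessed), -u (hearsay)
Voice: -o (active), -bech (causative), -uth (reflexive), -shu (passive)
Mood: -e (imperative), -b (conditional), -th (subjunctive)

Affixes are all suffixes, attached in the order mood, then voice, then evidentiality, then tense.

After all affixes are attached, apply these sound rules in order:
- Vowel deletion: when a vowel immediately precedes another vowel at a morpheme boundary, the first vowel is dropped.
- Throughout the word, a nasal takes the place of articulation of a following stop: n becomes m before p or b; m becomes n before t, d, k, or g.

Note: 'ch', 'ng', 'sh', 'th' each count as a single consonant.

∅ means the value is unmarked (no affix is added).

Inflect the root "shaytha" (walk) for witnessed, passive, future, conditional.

Attach mood conditional -b → shaythab.
Attach voice passive -shu → shaythabshu.
Attach evidentiality witnessed -iy (after vowel 'u') → shaythabshuiy.
Attach tense future -ib → shaythabshuiyib.
Apply vowel deletion: shaythabshuiyib → shaythabshiyib.
Nasal assimilation: no change.

shaythabshiyib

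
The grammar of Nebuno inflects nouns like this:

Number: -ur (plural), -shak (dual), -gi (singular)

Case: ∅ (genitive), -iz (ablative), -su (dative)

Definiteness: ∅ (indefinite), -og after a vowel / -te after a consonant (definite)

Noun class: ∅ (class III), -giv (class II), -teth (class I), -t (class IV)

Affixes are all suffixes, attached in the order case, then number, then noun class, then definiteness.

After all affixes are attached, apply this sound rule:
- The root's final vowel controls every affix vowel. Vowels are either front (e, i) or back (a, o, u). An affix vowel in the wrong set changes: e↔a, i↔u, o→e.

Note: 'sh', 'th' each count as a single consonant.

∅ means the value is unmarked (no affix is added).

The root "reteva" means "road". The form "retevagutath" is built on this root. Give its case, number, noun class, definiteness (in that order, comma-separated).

genitive, singular, class I, indefinite

Segment: reteva-gi-teth.
case: ∅ → genitive.
number: -gi → singular.
noun class: -teth → class I.
definiteness: ∅ → indefinite.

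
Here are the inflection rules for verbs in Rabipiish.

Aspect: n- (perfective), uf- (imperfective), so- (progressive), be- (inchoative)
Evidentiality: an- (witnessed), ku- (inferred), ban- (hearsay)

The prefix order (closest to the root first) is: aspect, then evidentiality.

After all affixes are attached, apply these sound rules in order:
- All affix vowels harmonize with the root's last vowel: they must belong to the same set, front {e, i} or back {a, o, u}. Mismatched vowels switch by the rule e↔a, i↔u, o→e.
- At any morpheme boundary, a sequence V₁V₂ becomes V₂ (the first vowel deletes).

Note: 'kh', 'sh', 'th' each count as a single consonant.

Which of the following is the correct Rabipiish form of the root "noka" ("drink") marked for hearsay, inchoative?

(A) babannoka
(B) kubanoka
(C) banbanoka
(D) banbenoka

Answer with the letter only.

C

Attach aspect inchoative be- → benoka.
Attach evidentiality hearsay ban- → banbenoka.
Apply vowel harmony: banbenoka → banbanoka.
Vowel deletion: no change.
So the correct form is banbanoka, option (C).
(B) kubanoka is wrong: it uses inferred instead of hearsay for evidentiality.
(A) babannoka is wrong: it has the affixes in the wrong order.
(D) banbenoka is wrong: it fails to apply the sound rule(s).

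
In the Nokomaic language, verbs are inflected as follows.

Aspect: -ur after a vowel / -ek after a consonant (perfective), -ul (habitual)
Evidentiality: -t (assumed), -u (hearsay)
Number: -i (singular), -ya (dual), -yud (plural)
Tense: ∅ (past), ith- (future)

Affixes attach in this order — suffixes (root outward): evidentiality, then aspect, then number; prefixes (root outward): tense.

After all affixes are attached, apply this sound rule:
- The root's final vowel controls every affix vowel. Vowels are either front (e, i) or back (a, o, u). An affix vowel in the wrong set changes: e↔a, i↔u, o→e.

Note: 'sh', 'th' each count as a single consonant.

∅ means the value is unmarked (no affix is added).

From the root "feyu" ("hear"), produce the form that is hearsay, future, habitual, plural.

uthfeyuuulyud

Attach evidentiality hearsay -u → feyuu.
Attach tense future ith- → ithfeyuu.
Attach aspect habitual -ul → ithfeyuuul.
Attach number plural -yud → ithfeyuuulyud.
Apply vowel harmony: ithfeyuuulyud → uthfeyuuulyud.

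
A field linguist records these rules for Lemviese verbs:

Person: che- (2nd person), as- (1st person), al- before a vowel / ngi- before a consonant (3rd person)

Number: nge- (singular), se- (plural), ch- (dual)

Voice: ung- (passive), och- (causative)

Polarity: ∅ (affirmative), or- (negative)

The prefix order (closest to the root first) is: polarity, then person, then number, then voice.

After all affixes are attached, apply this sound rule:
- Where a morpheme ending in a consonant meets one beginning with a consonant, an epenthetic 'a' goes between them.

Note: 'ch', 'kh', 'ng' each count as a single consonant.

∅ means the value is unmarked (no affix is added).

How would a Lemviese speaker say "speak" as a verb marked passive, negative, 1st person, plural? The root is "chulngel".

ungaseasorachulngel

Attach polarity negative or- → orchulngel.
Attach person 1st person as- → asorchulngel.
Attach number plural se- → seasorchulngel.
Attach voice passive ung- → ungseasorchulngel.
Apply epenthesis: ungseasorchulngel → ungaseasorachulngel.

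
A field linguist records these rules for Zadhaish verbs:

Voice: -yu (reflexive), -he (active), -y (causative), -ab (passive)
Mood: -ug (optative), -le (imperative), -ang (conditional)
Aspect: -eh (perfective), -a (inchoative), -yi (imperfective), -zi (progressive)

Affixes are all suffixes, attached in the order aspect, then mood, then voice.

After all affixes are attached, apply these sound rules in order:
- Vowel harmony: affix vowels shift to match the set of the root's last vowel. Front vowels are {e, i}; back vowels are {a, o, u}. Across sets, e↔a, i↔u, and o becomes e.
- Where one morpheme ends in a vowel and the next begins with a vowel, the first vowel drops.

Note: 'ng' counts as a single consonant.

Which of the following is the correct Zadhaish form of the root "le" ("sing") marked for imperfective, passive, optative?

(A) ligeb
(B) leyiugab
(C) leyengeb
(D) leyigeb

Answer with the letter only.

Attach aspect imperfective -yi → leyi.
Attach mood optative -ug → leyiug.
Attach voice passive -ab → leyiugab.
Apply vowel harmony: leyiugab → leyiigeb.
Apply vowel deletion: leyiigeb → leyigeb.
So the correct form is leyigeb, option (D).
(A) ligeb is wrong: it uses inchoative instead of imperfective for aspect.
(C) leyengeb is wrong: it uses conditional instead of optative for mood.
(B) leyiugab is wrong: it fails to apply the sound rule(s).

D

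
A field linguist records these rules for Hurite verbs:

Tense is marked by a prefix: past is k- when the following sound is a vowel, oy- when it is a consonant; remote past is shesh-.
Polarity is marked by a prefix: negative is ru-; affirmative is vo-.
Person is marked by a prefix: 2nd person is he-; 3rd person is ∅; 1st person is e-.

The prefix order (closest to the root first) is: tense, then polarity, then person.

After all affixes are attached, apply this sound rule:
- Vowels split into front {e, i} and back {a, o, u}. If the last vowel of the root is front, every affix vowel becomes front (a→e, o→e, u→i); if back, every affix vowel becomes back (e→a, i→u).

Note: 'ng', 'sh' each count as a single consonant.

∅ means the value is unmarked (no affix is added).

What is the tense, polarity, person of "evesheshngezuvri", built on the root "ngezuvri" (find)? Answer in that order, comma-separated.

remote past, affirmative, 1st person

Segment: e-vo-shesh-ngezuvri.
tense: shesh- → remote past.
polarity: vo- → affirmative.
person: e- → 1st person.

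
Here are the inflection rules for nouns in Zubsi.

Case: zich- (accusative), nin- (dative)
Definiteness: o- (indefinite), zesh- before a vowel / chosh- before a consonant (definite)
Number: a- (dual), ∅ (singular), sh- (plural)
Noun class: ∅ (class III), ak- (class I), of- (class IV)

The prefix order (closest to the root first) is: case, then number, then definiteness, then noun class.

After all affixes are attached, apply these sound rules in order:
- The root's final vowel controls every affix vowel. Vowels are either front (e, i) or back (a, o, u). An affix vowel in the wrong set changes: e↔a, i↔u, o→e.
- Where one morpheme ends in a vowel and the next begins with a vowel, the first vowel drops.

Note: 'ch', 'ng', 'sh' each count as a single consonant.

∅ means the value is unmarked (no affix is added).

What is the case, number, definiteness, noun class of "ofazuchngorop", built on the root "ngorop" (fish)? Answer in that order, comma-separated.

Segment: of-o-a-zich-ngorop.
case: zich- → accusative.
number: a- → dual.
definiteness: o- → indefinite.
noun class: of- → class IV.

accusative, dual, indefinite, class IV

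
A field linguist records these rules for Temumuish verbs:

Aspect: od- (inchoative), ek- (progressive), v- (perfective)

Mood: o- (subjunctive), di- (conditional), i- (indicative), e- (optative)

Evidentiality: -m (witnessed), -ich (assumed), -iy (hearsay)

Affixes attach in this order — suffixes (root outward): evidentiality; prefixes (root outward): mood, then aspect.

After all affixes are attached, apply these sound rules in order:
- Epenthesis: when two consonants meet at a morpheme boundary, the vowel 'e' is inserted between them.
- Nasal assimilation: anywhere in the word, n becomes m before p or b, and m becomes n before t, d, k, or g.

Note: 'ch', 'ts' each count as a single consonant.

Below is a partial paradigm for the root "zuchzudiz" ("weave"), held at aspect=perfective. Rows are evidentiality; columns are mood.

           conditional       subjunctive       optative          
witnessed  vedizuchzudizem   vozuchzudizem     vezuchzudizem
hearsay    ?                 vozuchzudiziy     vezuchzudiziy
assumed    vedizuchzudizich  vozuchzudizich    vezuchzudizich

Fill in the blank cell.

vedizuchzudiziy

Attach mood conditional di- → dizuchzudiz.
Attach aspect perfective v- → vdizuchzudiz.
Attach evidentiality hearsay -iy → vdizuchzudiziy.
Apply epenthesis: vdizuchzudiziy → vedizuchzudiziy.
Nasal assimilation: no change.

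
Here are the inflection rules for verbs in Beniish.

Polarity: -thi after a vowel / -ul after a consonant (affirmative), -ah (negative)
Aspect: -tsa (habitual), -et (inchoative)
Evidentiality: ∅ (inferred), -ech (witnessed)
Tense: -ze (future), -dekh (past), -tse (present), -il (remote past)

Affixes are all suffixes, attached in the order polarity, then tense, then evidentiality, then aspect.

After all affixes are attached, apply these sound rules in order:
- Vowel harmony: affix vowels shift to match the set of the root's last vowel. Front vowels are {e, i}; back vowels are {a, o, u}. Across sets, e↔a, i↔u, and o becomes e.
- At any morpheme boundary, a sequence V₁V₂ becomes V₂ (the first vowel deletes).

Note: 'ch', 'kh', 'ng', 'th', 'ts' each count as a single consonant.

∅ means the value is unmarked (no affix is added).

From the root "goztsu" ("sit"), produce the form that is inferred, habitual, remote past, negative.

goztsahultsa

Attach polarity negative -ah → goztsuah.
Attach tense remote past -il → goztsuahil.
evidentiality = inferred: zero marking, form stays goztsuahil.
Attach aspect habitual -tsa → goztsuahiltsa.
Apply vowel harmony: goztsuahiltsa → goztsuahultsa.
Apply vowel deletion: goztsuahultsa → goztsahultsa.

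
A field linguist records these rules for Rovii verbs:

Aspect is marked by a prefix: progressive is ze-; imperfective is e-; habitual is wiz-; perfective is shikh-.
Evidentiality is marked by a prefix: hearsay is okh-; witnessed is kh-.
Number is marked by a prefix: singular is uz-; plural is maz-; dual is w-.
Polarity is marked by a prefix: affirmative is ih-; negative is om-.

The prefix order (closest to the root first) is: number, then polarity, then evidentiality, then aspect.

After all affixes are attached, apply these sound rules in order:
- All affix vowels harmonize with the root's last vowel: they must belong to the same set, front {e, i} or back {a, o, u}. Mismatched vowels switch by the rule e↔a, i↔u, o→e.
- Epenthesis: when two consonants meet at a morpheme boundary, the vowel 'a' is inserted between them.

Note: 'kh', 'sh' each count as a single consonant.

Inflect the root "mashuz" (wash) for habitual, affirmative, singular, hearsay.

wuzokhuhuzamashuz

Attach number singular uz- → uzmashuz.
Attach polarity affirmative ih- → ihuzmashuz.
Attach evidentiality hearsay okh- → okhihuzmashuz.
Attach aspect habitual wiz- → wizokhihuzmashuz.
Apply vowel harmony: wizokhihuzmashuz → wuzokhuhuzmashuz.
Apply epenthesis: wuzokhuhuzmashuz → wuzokhuhuzamashuz.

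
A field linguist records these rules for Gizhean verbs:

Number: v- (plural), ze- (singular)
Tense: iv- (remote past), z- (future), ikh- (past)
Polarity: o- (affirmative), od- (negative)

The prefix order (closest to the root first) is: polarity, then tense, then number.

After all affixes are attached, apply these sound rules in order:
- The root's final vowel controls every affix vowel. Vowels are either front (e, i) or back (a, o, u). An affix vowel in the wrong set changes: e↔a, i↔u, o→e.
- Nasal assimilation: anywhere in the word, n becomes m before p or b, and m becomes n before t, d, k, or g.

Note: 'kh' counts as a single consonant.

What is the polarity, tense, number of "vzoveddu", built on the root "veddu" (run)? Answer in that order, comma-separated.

affirmative, future, plural

Segment: v-z-o-veddu.
polarity: o- → affirmative.
tense: z- → future.
number: v- → plural.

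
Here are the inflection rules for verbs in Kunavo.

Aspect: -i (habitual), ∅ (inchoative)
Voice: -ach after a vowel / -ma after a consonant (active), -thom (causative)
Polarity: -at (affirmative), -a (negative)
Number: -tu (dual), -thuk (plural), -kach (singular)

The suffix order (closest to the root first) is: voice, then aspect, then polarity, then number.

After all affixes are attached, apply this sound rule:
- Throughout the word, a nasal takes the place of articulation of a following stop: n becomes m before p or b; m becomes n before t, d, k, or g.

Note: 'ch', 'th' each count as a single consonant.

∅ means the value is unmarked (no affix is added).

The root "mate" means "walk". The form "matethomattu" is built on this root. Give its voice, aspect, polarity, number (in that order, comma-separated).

Segment: mate-thom-at-tu.
voice: -thom → causative.
aspect: ∅ → inchoative.
polarity: -at → affirmative.
number: -tu → dual.

causative, inchoative, affirmative, dual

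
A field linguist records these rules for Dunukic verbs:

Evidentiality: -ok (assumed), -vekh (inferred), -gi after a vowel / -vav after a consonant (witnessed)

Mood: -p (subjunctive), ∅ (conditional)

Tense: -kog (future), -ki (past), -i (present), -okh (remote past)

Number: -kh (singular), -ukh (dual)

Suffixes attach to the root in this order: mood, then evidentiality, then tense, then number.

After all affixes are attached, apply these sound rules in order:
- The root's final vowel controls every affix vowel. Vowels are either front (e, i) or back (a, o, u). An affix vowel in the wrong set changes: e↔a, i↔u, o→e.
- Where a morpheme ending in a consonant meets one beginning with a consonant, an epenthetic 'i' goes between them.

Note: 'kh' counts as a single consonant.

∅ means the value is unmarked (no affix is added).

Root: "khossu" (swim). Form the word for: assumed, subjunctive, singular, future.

Attach mood subjunctive -p → khossup.
Attach evidentiality assumed -ok → khossupok.
Attach tense future -kog → khossupokkog.
Attach number singular -kh → khossupokkogkh.
Vowel harmony: no change.
Apply epenthesis: khossupokkogkh → khossupokikogikh.

khossupokikogikh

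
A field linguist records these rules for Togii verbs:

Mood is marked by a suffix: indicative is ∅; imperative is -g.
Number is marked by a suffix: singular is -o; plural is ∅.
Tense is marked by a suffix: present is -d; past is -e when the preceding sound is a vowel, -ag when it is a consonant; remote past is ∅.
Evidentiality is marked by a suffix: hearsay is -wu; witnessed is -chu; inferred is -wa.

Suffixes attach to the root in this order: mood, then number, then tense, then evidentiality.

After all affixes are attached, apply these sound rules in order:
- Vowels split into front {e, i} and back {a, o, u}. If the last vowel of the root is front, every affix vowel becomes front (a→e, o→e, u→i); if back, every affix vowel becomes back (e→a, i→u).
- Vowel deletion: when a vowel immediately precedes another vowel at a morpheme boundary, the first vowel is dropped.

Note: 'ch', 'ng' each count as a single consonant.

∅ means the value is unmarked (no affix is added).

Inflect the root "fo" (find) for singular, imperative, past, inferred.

fogawa

Attach mood imperative -g → fog.
Attach number singular -o → fogo.
Attach tense past -e (after vowel 'o') → fogoe.
Attach evidentiality inferred -wa → fogoewa.
Apply vowel harmony: fogoewa → fogoawa.
Apply vowel deletion: fogoawa → fogawa.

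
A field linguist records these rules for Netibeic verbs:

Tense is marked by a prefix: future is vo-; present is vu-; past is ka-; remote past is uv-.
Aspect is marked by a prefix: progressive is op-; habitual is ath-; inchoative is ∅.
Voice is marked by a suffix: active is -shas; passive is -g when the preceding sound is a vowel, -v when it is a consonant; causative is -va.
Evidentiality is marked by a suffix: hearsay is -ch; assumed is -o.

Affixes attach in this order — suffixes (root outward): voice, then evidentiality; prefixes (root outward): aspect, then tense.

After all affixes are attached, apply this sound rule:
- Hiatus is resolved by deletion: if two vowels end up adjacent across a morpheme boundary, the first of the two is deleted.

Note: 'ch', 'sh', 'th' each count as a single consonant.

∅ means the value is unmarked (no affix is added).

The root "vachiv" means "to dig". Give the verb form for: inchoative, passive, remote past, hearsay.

Attach voice passive -v (after consonant 'v') → vachivv.
aspect = inchoative: zero marking, form stays vachivv.
Attach evidentiality hearsay -ch → vachivvch.
Attach tense remote past uv- → uvvachivvch.
Vowel deletion: no change.

uvvachivvch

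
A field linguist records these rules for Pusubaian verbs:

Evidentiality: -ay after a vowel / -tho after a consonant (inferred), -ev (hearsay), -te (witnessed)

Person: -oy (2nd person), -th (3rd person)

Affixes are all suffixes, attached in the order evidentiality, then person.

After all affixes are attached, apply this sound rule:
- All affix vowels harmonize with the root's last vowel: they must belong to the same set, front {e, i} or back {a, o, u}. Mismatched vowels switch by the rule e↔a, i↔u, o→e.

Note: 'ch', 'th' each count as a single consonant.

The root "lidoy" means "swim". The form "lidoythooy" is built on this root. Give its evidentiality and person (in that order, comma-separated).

Segment: lidoy-tho-oy.
evidentiality: -ay/tho → inferred.
person: -oy → 2nd person.

inferred, 2nd person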